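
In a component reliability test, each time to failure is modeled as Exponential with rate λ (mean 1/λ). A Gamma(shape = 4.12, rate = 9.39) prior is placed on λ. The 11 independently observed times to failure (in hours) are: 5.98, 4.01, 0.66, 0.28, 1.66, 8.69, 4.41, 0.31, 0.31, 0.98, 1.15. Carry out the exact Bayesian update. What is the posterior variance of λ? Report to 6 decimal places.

0.010565

With a Gamma(shape α, rate β) prior on the exponential rate λ, the posterior after n observations with total T = Σxᵢ is Gamma(α+n, β+T).
Sum of observations T = 28.44 hours; n = 11.
Posterior: Gamma(4.12+11, 9.39+28.44) = Gamma(15.12, 37.83).
Var = α/β² = 0.010565.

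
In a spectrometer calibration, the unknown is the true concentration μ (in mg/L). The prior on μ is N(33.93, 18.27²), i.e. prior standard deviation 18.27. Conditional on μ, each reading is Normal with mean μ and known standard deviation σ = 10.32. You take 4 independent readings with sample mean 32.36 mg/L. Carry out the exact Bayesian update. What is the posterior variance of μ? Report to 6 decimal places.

For Normal data with known variance σ², a Normal(μ₀, σ₀²) prior on μ is conjugate. Posterior precision = 1/σ₀² + n/σ²; posterior mean is the precision-weighted average of μ₀ and x̄.
σ₀² = 18.27² = 333.7929, σ² = 10.32² = 106.5024; σ² + n·σ₀² = 106.5024 + 4·333.7929 = 1441.674.
Posterior precision = 1/σ₀² + n/σ² = 1/333.7929 + 4/106.5024 = (σ² + n·σ₀²)/(σ₀²σ²) = 1441.674/(333.7929·106.5024); posterior variance σₙ² = σ₀²σ²/(σ² + n·σ₀²) = 333.7929·106.5024/1441.674 = 24.658657.

24.658657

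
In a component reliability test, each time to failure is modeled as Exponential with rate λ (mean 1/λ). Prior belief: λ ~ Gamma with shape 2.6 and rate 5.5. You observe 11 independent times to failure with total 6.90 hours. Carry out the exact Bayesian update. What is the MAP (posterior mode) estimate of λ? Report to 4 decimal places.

With a Gamma(shape α, rate β) prior on the exponential rate λ, the posterior after n observations with total T = Σxᵢ is Gamma(α+n, β+T).
Posterior: Gamma(2.6+11, 5.5+6.90) = Gamma(13.6, 12.40).
Mode = (α−1)/β = 1.0161.

1.0161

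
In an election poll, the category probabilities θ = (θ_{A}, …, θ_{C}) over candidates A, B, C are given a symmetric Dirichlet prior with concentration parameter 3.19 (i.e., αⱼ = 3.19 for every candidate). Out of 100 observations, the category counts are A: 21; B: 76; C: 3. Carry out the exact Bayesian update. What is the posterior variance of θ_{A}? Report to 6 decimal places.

0.001556

The Dirichlet prior is conjugate to the Multinomial likelihood: each posterior αⱼ = prior αⱼ + observed count nⱼ.
Posterior concentration: (24.19, 79.19, 6.19), total = 109.57.
Var[θ_j] = α_j(Σα−α_j)/((Σα)²(Σα+1)) = 24.19·85.38/(109.57²·110.57) = 0.001556.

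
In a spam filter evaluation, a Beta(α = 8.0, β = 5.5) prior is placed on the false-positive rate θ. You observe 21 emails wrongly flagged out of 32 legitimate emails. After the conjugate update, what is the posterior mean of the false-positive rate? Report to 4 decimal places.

The Beta prior is conjugate to a Binomial/Bernoulli likelihood; the update adds successes to α and failures to β.
Posterior: Beta(α+k, β+n−k) = Beta(8.0+21, 5.5+11) = Beta(29.0, 16.5).
Posterior mean = α/(α+β) = 29.0/45.5 = 0.6374.

0.6374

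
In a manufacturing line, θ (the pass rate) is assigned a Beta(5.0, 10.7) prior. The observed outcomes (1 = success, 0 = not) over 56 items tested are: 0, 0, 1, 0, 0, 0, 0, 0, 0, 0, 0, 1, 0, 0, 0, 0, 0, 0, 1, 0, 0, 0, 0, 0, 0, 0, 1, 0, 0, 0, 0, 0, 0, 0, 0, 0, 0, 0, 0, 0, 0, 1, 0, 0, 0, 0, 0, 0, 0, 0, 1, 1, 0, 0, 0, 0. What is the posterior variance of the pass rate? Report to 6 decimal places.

0.001917

The Beta prior is conjugate to a Binomial/Bernoulli likelihood; the update adds successes to α and failures to β.
Posterior: Beta(α+k, β+n−k) = Beta(5.0+7, 10.7+49) = Beta(12.0, 59.7).
Var = αβ/((α+β)²(α+β+1)) = 12.0·59.7/(71.7²·72.7) = 0.001917.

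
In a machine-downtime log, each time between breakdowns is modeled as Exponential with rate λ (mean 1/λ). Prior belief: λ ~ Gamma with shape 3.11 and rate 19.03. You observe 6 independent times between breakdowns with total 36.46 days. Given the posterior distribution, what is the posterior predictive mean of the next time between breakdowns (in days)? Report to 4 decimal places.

With a Gamma(shape α, rate β) prior on the exponential rate λ, the posterior after n observations with total T = Σxᵢ is Gamma(α+n, β+T).
Posterior: Gamma(3.11+6, 19.03+36.46) = Gamma(9.11, 55.49).
The predictive distribution for the next observation is Lomax; its mean is β/(α−1) = 55.49/8.11 = 6.8422.

6.8422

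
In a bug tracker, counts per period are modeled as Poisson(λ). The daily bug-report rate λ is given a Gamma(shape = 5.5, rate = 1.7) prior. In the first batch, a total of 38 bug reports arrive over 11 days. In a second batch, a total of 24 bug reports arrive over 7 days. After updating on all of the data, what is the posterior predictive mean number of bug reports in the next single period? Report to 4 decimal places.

With a Gamma(shape α, rate β) prior, the Poisson likelihood is conjugate: the posterior is Gamma(α + ΣXᵢ, β + n).
After batch 1: Gamma(α+S, β+n) = Gamma(5.5+38, 1.7+11) = Gamma(43.5, 12.7).
After batch 2: Gamma(α+S, β+n) = Gamma(43.5+24, 12.7+7) = Gamma(67.5, 19.7).
The predictive distribution for one future period is NegBinom with mean α/β = 3.4264.

3.4264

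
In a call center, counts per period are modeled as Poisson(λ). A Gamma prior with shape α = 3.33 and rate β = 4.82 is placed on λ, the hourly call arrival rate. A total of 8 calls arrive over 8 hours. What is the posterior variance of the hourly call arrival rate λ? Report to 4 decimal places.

With a Gamma(shape α, rate β) prior, the Poisson likelihood is conjugate: the posterior is Gamma(α + ΣXᵢ, β + n).
Posterior: Gamma(α+S, β+n) = Gamma(3.33+8, 4.82+8) = Gamma(11.33, 12.82).
Var = α/β² = 11.33/12.82² = 0.0689.

0.0689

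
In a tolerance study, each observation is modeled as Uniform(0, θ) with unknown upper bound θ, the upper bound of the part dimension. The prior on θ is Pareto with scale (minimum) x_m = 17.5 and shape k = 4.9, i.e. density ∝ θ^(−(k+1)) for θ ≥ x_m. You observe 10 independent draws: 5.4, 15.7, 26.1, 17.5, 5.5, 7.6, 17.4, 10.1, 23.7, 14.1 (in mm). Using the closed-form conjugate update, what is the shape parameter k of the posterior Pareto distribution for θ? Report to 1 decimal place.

A Pareto(scale x_m, shape k) prior on the upper bound θ of Uniform(0, θ) is conjugate: posterior is Pareto(max(x_m, max xᵢ), k + n).
Sample maximum = 26.1; prior scale x_m = 17.5 → posterior scale = max = 26.1.
Posterior shape = 4.9 + 10 = 14.9.
Posterior shape k = 14.9.

14.9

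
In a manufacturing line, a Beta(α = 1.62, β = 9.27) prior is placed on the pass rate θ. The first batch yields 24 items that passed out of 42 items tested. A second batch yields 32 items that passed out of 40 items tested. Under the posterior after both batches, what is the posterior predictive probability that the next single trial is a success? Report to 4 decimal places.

The Beta prior is conjugate to a Binomial/Bernoulli likelihood; the update adds successes to α and failures to β.
After batch 1: Beta(1.62+24, 9.27+18) = Beta(25.62, 27.27).
After batch 2: Beta(25.62+32, 27.27+8) = Beta(57.62, 35.27).
For a single future Bernoulli trial, P(success | data) = α/(α+β) = 0.6203.

0.6203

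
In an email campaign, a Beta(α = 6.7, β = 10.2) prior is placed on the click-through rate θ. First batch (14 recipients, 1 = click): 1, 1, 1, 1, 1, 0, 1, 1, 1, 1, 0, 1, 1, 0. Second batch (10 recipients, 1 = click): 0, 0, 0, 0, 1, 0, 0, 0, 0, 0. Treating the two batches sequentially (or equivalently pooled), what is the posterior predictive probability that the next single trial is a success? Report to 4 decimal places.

0.4572

The Beta prior is conjugate to a Binomial/Bernoulli likelihood; the update adds successes to α and failures to β.
After batch 1: Beta(6.7+11, 10.2+3) = Beta(17.7, 13.2).
After batch 2: Beta(17.7+1, 13.2+9) = Beta(18.7, 22.2).
For a single future Bernoulli trial, P(success | data) = α/(α+β) = 0.4572.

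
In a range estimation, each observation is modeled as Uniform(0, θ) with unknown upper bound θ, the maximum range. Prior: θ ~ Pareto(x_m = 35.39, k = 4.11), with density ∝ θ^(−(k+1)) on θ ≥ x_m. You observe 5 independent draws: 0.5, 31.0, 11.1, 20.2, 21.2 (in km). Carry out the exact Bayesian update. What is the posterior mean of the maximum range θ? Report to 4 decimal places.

39.7537

A Pareto(scale x_m, shape k) prior on the upper bound θ of Uniform(0, θ) is conjugate: posterior is Pareto(max(x_m, max xᵢ), k + n).
Sample maximum = 31.0; prior scale x_m = 35.39 → posterior scale = max = 35.39.
Posterior shape = 4.11 + 5 = 9.11.
E[θ|data] = k·x_m/(k−1) = 9.11·35.39/8.11 = 39.7537.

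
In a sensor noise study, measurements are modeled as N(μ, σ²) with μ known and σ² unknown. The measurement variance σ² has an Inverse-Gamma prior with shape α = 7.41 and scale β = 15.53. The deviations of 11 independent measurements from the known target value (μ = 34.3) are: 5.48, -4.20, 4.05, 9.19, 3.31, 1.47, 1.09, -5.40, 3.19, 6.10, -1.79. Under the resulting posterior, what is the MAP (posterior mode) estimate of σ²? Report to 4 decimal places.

9.8362

With known mean μ and an Inverse-Gamma(α, β) prior on σ², the Normal likelihood is conjugate: posterior is Inv-Gamma(α + n/2, β + Σ(xᵢ−μ)²/2).
Σ(xᵢ−μ)² = (5.48)² + (-4.20)² + (4.05)² + (9.19)² + (3.31)² + (1.47)² + (1.09)² + (-5.40)² + (3.19)² + (6.10)² + (-1.79)² = 242.5843.
Posterior: Inv-Gamma(7.41 + 11/2, 15.53 + 242.5843/2) = Inv-Gamma(12.91, 136.82215).
Mode = β/(α+1) = 136.82215/13.91 = 9.8362.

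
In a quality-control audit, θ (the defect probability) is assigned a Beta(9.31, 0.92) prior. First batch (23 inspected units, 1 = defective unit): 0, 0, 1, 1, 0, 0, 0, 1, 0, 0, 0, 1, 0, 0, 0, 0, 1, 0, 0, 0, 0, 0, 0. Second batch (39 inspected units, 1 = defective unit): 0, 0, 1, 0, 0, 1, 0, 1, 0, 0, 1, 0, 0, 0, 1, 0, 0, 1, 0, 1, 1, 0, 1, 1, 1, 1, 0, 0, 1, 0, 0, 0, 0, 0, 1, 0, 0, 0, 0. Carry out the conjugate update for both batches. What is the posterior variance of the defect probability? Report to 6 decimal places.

The Beta prior is conjugate to a Binomial/Bernoulli likelihood; the update adds successes to α and failures to β.
After batch 1: Beta(9.31+5, 0.92+18) = Beta(14.31, 18.92).
After batch 2: Beta(14.31+14, 18.92+25) = Beta(28.31, 43.92).
Var = αβ/((α+β)²(α+β+1)) = 28.31·43.92/(72.23²·73.23) = 0.003254.

0.003254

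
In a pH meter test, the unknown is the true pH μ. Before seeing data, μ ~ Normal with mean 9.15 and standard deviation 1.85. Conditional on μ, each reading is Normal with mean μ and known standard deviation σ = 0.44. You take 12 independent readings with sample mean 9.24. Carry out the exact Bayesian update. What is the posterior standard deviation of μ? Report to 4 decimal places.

0.1267

For Normal data with known variance σ², a Normal(μ₀, σ₀²) prior on μ is conjugate. Posterior precision = 1/σ₀² + n/σ²; posterior mean is the precision-weighted average of μ₀ and x̄.
σ₀² = 1.85² = 3.4225, σ² = 0.44² = 0.1936; σ² + n·σ₀² = 0.1936 + 12·3.4225 = 41.2636.
Posterior precision = 1/σ₀² + n/σ² = 1/3.4225 + 12/0.1936 = (σ² + n·σ₀²)/(σ₀²σ²) = 41.2636/(3.4225·0.1936); posterior variance σₙ² = σ₀²σ²/(σ² + n·σ₀²) = 3.4225·0.1936/41.2636 = 0.016058.
Posterior SD = √σₙ² = √(3.4225·0.1936/41.2636) = 0.1267.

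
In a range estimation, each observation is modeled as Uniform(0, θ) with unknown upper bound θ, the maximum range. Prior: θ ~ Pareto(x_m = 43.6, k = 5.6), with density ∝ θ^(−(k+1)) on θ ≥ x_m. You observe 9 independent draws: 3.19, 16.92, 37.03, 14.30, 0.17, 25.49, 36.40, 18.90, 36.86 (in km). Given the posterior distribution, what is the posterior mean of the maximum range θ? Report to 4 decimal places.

A Pareto(scale x_m, shape k) prior on the upper bound θ of Uniform(0, θ) is conjugate: posterior is Pareto(max(x_m, max xᵢ), k + n).
Sample maximum = 37.03; prior scale x_m = 43.6 → posterior scale = max = 43.60.
Posterior shape = 5.6 + 9 = 14.6.
E[θ|data] = k·x_m/(k−1) = 14.6·43.60/13.6 = 46.8059.

46.8059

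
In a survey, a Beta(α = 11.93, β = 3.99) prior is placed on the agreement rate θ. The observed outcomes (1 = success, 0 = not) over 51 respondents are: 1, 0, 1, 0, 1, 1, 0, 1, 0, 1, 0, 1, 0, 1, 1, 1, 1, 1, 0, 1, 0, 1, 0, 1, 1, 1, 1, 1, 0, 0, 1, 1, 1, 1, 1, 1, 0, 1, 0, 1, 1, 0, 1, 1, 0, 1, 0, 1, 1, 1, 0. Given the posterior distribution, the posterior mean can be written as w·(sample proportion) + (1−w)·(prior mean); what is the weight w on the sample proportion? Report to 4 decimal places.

0.7621

The Beta prior is conjugate to a Binomial/Bernoulli likelihood; the update adds successes to α and failures to β.
Posterior mean = (α₀+k)/(α₀+β₀+n) = [n/(α₀+β₀+n)]·(k/n) + [(α₀+β₀)/(α₀+β₀+n)]·α₀/(α₀+β₀), so only n and the prior enter the weight.
The weight on the data is w = n/(α₀+β₀+n) = 51/(11.93+3.99+51) = 51/66.92 = 0.7621.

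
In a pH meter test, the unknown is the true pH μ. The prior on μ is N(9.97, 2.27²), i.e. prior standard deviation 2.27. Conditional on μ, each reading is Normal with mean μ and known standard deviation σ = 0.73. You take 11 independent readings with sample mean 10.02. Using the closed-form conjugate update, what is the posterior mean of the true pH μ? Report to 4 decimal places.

For Normal data with known variance σ², a Normal(μ₀, σ₀²) prior on μ is conjugate. Posterior precision = 1/σ₀² + n/σ²; posterior mean is the precision-weighted average of μ₀ and x̄.
n·x̄ = 11·10.02 = 110.22.
σ₀² = 2.27² = 5.1529, σ² = 0.73² = 0.5329; σ² + n·σ₀² = 0.5329 + 11·5.1529 = 57.2148.
Posterior mean = (μ₀/σ₀² + n·x̄/σ²)/(1/σ₀² + n/σ²) = (σ²·μ₀ + σ₀²·n·x̄)/(σ² + n·σ₀²) = (0.5329·9.97 + 5.1529·110.22)/57.2148 = 573.265651/57.2148 = 10.0195.

10.0195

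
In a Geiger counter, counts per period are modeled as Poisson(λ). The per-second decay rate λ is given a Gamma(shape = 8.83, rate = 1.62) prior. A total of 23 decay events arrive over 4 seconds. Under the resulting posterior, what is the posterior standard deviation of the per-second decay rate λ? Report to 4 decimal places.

With a Gamma(shape α, rate β) prior, the Poisson likelihood is conjugate: the posterior is Gamma(α + ΣXᵢ, β + n).
Posterior: Gamma(α+S, β+n) = Gamma(8.83+23, 1.62+4) = Gamma(31.83, 5.62).
SD = √α/β = √31.83/5.62 = 1.0039.

1.0039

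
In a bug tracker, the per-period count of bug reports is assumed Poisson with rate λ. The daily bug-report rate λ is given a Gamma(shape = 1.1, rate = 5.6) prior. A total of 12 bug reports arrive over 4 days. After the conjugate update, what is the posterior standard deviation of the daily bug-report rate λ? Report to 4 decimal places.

With a Gamma(shape α, rate β) prior, the Poisson likelihood is conjugate: the posterior is Gamma(α + ΣXᵢ, β + n).
Posterior: Gamma(α+S, β+n) = Gamma(1.1+12, 5.6+4) = Gamma(13.1, 9.6).
SD = √α/β = √13.1/9.6 = 0.3770.

0.3770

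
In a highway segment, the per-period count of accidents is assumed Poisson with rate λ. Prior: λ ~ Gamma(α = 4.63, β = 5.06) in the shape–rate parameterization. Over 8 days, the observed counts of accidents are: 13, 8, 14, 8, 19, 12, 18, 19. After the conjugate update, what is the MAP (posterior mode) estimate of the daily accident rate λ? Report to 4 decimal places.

8.7772

With a Gamma(shape α, rate β) prior, the Poisson likelihood is conjugate: the posterior is Gamma(α + ΣXᵢ, β + n).
Sum of counts S = 111 over n = 8 days.
Posterior: Gamma(α+S, β+n) = Gamma(4.63+111, 5.06+8) = Gamma(115.63, 13.06).
Mode of Gamma(α,β) for α≥1 is (α−1)/β = 114.63/13.06 = 8.7772.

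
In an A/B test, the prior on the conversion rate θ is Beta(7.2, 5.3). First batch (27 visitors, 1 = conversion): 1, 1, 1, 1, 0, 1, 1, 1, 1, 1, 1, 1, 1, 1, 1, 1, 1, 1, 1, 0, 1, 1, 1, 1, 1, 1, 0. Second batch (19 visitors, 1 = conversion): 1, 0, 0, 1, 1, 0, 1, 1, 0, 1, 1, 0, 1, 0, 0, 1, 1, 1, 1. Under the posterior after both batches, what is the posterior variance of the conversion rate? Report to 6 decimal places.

0.003246

The Beta prior is conjugate to a Binomial/Bernoulli likelihood; the update adds successes to α and failures to β.
After batch 1: Beta(7.2+24, 5.3+3) = Beta(31.2, 8.3).
After batch 2: Beta(31.2+12, 8.3+7) = Beta(43.2, 15.3).
Var = αβ/((α+β)²(α+β+1)) = 43.2·15.3/(58.5²·59.5) = 0.003246.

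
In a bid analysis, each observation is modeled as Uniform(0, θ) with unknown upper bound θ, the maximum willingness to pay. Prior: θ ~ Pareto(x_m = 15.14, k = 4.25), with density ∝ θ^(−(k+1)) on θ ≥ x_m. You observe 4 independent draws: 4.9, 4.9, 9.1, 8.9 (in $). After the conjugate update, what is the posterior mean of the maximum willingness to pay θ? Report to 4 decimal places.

A Pareto(scale x_m, shape k) prior on the upper bound θ of Uniform(0, θ) is conjugate: posterior is Pareto(max(x_m, max xᵢ), k + n).
Sample maximum = 9.1; prior scale x_m = 15.14 → posterior scale = max = 15.14.
Posterior shape = 4.25 + 4 = 8.25.
E[θ|data] = k·x_m/(k−1) = 8.25·15.14/7.25 = 17.2283.

17.2283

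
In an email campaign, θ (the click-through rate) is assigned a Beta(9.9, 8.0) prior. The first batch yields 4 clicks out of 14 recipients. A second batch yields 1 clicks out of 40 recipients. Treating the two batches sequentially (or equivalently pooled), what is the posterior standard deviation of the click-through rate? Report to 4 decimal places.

0.0475

The Beta prior is conjugate to a Binomial/Bernoulli likelihood; the update adds successes to α and failures to β.
After batch 1: Beta(9.9+4, 8.0+10) = Beta(13.9, 18.0).
After batch 2: Beta(13.9+1, 18.0+39) = Beta(14.9, 57.0).
Var = αβ/((α+β)²(α+β+1)) = 14.9·57.0/(71.9²·72.9) = 0.00225359; SD = √0.00225359 = 0.0475.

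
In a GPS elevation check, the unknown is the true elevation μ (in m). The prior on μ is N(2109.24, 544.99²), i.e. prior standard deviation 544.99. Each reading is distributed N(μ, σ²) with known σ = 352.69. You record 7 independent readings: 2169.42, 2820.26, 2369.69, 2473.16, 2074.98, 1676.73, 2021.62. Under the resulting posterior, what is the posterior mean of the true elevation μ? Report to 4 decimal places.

For Normal data with known variance σ², a Normal(μ₀, σ₀²) prior on μ is conjugate. Posterior precision = 1/σ₀² + n/σ²; posterior mean is the precision-weighted average of μ₀ and x̄.
Σxᵢ = 2169.42 + 2820.26 + 2369.69 + 2473.16 + 2074.98 + 1676.73 + 2021.62 = 15605.86, so n·x̄ = 15605.86.
σ₀² = 544.99² = 297014.1001, σ² = 352.69² = 124390.2361; σ² + n·σ₀² = 124390.2361 + 7·297014.1001 = 2203488.9368.
Posterior mean = (μ₀/σ₀² + n·x̄/σ²)/(1/σ₀² + n/σ²) = (σ²·μ₀ + σ₀²·n·x̄)/(σ² + n·σ₀²) = (124390.2361·2109.24 + 297014.1001·15605.86)/2203488.9368 = 4897529325.77815/2203488.9368 = 2222.6249.

2222.6249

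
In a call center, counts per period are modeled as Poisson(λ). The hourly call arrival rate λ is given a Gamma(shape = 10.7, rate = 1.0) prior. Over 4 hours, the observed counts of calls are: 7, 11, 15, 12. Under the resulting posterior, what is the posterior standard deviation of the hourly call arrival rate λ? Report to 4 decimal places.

1.4926

With a Gamma(shape α, rate β) prior, the Poisson likelihood is conjugate: the posterior is Gamma(α + ΣXᵢ, β + n).
Sum of counts S = 45 over n = 4 hours.
Posterior: Gamma(α+S, β+n) = Gamma(10.7+45, 1.0+4) = Gamma(55.7, 5.0).
SD = √α/β = √55.7/5.0 = 1.4926.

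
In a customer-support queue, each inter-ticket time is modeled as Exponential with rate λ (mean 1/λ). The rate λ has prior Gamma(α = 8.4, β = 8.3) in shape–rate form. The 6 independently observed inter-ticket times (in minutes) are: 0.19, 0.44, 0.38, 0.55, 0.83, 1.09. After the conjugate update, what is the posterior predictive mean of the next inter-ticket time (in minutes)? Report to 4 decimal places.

0.8791

With a Gamma(shape α, rate β) prior on the exponential rate λ, the posterior after n observations with total T = Σxᵢ is Gamma(α+n, β+T).
Sum of observations T = 3.48 minutes; n = 6.
Posterior: Gamma(8.4+6, 8.3+3.48) = Gamma(14.4, 11.78).
The predictive distribution for the next observation is Lomax; its mean is β/(α−1) = 11.78/13.4 = 0.8791.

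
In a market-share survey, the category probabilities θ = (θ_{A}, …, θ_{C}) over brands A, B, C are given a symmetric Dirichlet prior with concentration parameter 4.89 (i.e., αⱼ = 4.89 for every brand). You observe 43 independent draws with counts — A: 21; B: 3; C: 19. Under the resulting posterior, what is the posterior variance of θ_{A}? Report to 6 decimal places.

The Dirichlet prior is conjugate to the Multinomial likelihood: each posterior αⱼ = prior αⱼ + observed count nⱼ.
Posterior concentration: (25.89, 7.89, 23.89), total = 57.67.
Var[θ_j] = α_j(Σα−α_j)/((Σα)²(Σα+1)) = 25.89·31.78/(57.67²·58.67) = 0.004217.

0.004217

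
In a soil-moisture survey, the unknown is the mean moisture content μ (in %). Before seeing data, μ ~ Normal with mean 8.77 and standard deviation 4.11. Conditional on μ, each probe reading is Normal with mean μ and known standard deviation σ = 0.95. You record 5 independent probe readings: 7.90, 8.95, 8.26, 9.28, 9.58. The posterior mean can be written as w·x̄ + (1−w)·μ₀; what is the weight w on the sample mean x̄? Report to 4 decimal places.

0.9894

For Normal data with known variance σ², a Normal(μ₀, σ₀²) prior on μ is conjugate. Posterior precision = 1/σ₀² + n/σ²; posterior mean is the precision-weighted average of μ₀ and x̄.
σ₀² = 4.11² = 16.8921, σ² = 0.95² = 0.9025. Prior precision 1/σ₀² = 1/16.8921; data precision n/σ² = 5/0.9025.
w = (n/σ²)/(1/σ₀² + n/σ²) = n·σ₀²/(σ² + n·σ₀²) = 5·16.8921/(0.9025 + 5·16.8921) = 84.4605/85.363 = 0.9894.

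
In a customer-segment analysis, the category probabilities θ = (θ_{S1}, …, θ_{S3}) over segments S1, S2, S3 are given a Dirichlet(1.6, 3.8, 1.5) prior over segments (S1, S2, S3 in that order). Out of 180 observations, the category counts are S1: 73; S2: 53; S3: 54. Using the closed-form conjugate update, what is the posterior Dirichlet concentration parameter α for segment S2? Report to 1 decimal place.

The Dirichlet prior is conjugate to the Multinomial likelihood: each posterior αⱼ = prior αⱼ + observed count nⱼ.
Posterior concentration: (74.6, 56.8, 55.5), total = 186.9.
α_{S2} = 3.8 + 53 = 56.8.

56.8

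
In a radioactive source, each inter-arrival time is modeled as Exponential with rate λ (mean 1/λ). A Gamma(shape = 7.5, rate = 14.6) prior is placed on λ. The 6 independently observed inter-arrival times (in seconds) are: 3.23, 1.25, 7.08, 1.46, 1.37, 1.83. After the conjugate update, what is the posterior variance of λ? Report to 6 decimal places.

0.014212

With a Gamma(shape α, rate β) prior on the exponential rate λ, the posterior after n observations with total T = Σxᵢ is Gamma(α+n, β+T).
Sum of observations T = 16.22 seconds; n = 6.
Posterior: Gamma(7.5+6, 14.6+16.22) = Gamma(13.5, 30.82).
Var = α/β² = 0.014212.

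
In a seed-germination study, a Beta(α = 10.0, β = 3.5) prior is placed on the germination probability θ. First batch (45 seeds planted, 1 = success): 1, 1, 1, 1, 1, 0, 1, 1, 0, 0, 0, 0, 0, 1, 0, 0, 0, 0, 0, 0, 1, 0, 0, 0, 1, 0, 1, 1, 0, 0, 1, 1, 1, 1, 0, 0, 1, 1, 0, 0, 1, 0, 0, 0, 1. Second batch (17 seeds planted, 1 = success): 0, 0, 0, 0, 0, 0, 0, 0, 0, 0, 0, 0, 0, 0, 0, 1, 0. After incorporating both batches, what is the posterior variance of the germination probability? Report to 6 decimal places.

0.003163

The Beta prior is conjugate to a Binomial/Bernoulli likelihood; the update adds successes to α and failures to β.
After batch 1: Beta(10.0+20, 3.5+25) = Beta(30.0, 28.5).
After batch 2: Beta(30.0+1, 28.5+16) = Beta(31.0, 44.5).
Var = αβ/((α+β)²(α+β+1)) = 31.0·44.5/(75.5²·76.5) = 0.003163.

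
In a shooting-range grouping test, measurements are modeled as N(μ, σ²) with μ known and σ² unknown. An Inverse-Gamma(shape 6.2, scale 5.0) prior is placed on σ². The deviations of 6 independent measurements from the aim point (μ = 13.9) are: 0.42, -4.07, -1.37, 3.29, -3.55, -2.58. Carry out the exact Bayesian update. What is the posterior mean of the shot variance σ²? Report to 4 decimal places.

3.5793

With known mean μ and an Inverse-Gamma(α, β) prior on σ², the Normal likelihood is conjugate: posterior is Inv-Gamma(α + n/2, β + Σ(xᵢ−μ)²/2).
Σ(xᵢ−μ)² = (0.42)² + (-4.07)² + (-1.37)² + (3.29)² + (-3.55)² + (-2.58)² = 48.7012.
Posterior: Inv-Gamma(6.2 + 6/2, 5.0 + 48.7012/2) = Inv-Gamma(9.20, 29.35060).
E[σ²|data] = β/(α−1) = 29.35060/8.20 = 3.5793.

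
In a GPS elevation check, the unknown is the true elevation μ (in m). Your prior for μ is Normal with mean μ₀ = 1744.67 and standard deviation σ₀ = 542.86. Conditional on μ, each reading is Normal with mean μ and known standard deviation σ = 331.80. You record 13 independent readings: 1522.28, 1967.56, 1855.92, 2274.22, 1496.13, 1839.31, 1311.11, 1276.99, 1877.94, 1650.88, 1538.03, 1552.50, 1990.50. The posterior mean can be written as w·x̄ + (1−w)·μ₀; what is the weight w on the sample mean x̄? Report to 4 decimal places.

0.9721

For Normal data with known variance σ², a Normal(μ₀, σ₀²) prior on μ is conjugate. Posterior precision = 1/σ₀² + n/σ²; posterior mean is the precision-weighted average of μ₀ and x̄.
σ₀² = 542.86² = 294696.9796, σ² = 331.80² = 110091.24. Prior precision 1/σ₀² = 1/294696.9796; data precision n/σ² = 13/110091.24.
w = (n/σ²)/(1/σ₀² + n/σ²) = n·σ₀²/(σ² + n·σ₀²) = 13·294696.9796/(110091.24 + 13·294696.9796) = 3831060.7348/3941151.9748 = 0.9721.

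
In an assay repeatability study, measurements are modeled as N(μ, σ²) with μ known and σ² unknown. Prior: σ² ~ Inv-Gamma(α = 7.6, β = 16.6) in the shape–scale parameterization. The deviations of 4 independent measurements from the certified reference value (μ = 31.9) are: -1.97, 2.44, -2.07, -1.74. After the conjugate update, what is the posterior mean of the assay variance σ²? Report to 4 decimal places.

With known mean μ and an Inverse-Gamma(α, β) prior on σ², the Normal likelihood is conjugate: posterior is Inv-Gamma(α + n/2, β + Σ(xᵢ−μ)²/2).
Σ(xᵢ−μ)² = (-1.97)² + (2.44)² + (-2.07)² + (-1.74)² = 17.1470.
Posterior: Inv-Gamma(7.6 + 4/2, 16.6 + 17.1470/2) = Inv-Gamma(9.60, 25.17350).
E[σ²|data] = β/(α−1) = 25.17350/8.60 = 2.9272.

2.9272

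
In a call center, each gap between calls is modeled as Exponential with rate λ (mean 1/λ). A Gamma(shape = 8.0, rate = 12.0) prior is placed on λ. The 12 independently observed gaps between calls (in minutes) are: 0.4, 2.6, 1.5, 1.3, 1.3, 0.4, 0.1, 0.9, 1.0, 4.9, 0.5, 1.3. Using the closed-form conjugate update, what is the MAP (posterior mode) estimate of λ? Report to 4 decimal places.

0.6738

With a Gamma(shape α, rate β) prior on the exponential rate λ, the posterior after n observations with total T = Σxᵢ is Gamma(α+n, β+T).
Sum of observations T = 16.2 minutes; n = 12.
Posterior: Gamma(8.0+12, 12.0+16.2) = Gamma(20.0, 28.2).
Mode = (α−1)/β = 0.6738.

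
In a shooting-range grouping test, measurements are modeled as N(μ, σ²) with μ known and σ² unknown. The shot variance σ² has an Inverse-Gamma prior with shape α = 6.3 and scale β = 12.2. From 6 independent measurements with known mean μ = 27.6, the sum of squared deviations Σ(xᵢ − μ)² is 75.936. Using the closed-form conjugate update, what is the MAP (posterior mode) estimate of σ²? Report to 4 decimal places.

4.8707

With known mean μ and an Inverse-Gamma(α, β) prior on σ², the Normal likelihood is conjugate: posterior is Inv-Gamma(α + n/2, β + Σ(xᵢ−μ)²/2).
Posterior: Inv-Gamma(6.3 + 6/2, 12.2 + 75.936/2) = Inv-Gamma(9.30, 50.1680).
Mode = β/(α+1) = 50.1680/10.30 = 4.8707.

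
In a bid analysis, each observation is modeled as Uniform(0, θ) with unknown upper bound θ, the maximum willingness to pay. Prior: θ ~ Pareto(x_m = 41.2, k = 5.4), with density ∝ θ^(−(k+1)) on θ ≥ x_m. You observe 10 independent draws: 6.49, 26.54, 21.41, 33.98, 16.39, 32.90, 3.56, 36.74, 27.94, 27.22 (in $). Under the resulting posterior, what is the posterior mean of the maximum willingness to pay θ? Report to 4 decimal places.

44.0611

A Pareto(scale x_m, shape k) prior on the upper bound θ of Uniform(0, θ) is conjugate: posterior is Pareto(max(x_m, max xᵢ), k + n).
Sample maximum = 36.74; prior scale x_m = 41.2 → posterior scale = max = 41.20.
Posterior shape = 5.4 + 10 = 15.4.
E[θ|data] = k·x_m/(k−1) = 15.4·41.20/14.4 = 44.0611.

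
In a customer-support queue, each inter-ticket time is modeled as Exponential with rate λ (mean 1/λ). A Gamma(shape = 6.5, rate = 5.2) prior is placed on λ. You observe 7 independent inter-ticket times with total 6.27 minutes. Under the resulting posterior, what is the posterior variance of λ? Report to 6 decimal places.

With a Gamma(shape α, rate β) prior on the exponential rate λ, the posterior after n observations with total T = Σxᵢ is Gamma(α+n, β+T).
Posterior: Gamma(6.5+7, 5.2+6.27) = Gamma(13.5, 11.47).
Var = α/β² = 0.102614.

0.102614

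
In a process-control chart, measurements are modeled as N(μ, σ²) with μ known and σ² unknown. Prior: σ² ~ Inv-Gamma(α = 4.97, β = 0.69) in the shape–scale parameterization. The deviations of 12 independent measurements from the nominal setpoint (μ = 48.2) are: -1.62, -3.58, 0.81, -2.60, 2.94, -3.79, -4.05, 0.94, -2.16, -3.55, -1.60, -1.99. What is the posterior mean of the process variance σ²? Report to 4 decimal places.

With known mean μ and an Inverse-Gamma(α, β) prior on σ², the Normal likelihood is conjugate: posterior is Inv-Gamma(α + n/2, β + Σ(xᵢ−μ)²/2).
Σ(xᵢ−μ)² = (-1.62)² + (-3.58)² + (0.81)² + (-2.60)² + (2.94)² + (-3.79)² + (-4.05)² + (0.94)² + (-2.16)² + (-3.55)² + (-1.60)² + (-1.99)² = 86.9389.
Posterior: Inv-Gamma(4.97 + 12/2, 0.69 + 86.9389/2) = Inv-Gamma(10.97, 44.15945).
E[σ²|data] = β/(α−1) = 44.15945/9.97 = 4.4292.

4.4292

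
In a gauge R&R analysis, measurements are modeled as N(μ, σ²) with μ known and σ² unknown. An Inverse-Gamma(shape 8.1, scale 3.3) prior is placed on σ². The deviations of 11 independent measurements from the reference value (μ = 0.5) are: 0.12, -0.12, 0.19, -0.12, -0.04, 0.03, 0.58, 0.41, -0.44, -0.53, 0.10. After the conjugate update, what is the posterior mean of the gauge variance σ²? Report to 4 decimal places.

0.3044

With known mean μ and an Inverse-Gamma(α, β) prior on σ², the Normal likelihood is conjugate: posterior is Inv-Gamma(α + n/2, β + Σ(xᵢ−μ)²/2).
Σ(xᵢ−μ)² = (0.12)² + (-0.12)² + (0.19)² + (-0.12)² + (-0.04)² + (0.03)² + (0.58)² + (0.41)² + (-0.44)² + (-0.53)² + (0.10)² = 1.0708.
Posterior: Inv-Gamma(8.1 + 11/2, 3.3 + 1.0708/2) = Inv-Gamma(13.60, 3.83540).
E[σ²|data] = β/(α−1) = 3.83540/12.60 = 0.3044.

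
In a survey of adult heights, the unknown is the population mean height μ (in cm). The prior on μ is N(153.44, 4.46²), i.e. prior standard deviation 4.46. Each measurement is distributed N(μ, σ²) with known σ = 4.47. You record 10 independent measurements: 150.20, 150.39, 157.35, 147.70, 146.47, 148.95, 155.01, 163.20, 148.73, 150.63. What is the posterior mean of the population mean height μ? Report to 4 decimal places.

152.0069

For Normal data with known variance σ², a Normal(μ₀, σ₀²) prior on μ is conjugate. Posterior precision = 1/σ₀² + n/σ²; posterior mean is the precision-weighted average of μ₀ and x̄.
Σxᵢ = 150.20 + 150.39 + 157.35 + 147.70 + 146.47 + 148.95 + 155.01 + 163.20 + 148.73 + 150.63 = 1518.63, so n·x̄ = 1518.63.
σ₀² = 4.46² = 19.8916, σ² = 4.47² = 19.9809; σ² + n·σ₀² = 19.9809 + 10·19.8916 = 218.8969.
Posterior mean = (μ₀/σ₀² + n·x̄/σ²)/(1/σ₀² + n/σ²) = (σ²·μ₀ + σ₀²·n·x̄)/(σ² + n·σ₀²) = (19.9809·153.44 + 19.8916·1518.63)/218.8969 = 33273.849804/218.8969 = 152.0069.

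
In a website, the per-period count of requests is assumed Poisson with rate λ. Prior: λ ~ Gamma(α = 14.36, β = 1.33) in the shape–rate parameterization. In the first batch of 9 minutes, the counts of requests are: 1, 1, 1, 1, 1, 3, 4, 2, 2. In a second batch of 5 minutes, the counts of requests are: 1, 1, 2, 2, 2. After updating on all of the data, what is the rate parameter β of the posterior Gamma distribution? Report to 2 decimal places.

With a Gamma(shape α, rate β) prior, the Poisson likelihood is conjugate: the posterior is Gamma(α + ΣXᵢ, β + n).
Batch 1: sum of counts S = 16 over n = 9 minutes.
After batch 1: Gamma(α+S, β+n) = Gamma(14.36+16, 1.33+9) = Gamma(30.36, 10.33).
Batch 2: sum of counts S = 8 over n = 5 minutes.
After batch 2: Gamma(α+S, β+n) = Gamma(30.36+8, 10.33+5) = Gamma(38.36, 15.33).
Posterior β = 15.33.

15.33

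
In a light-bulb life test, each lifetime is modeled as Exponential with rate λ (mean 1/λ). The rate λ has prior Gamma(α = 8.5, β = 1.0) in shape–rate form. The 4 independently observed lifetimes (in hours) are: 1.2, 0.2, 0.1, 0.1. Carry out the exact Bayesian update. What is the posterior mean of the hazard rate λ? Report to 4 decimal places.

4.8077

With a Gamma(shape α, rate β) prior on the exponential rate λ, the posterior after n observations with total T = Σxᵢ is Gamma(α+n, β+T).
Sum of observations T = 1.6 hours; n = 4.
Posterior: Gamma(8.5+4, 1.0+1.6) = Gamma(12.5, 2.6).
Posterior mean of λ = α/β = 12.5/2.6 = 4.8077.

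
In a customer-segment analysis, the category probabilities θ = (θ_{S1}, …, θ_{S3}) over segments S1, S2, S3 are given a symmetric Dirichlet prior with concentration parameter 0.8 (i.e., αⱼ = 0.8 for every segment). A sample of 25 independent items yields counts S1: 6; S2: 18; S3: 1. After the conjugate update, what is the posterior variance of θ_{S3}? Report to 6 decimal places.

0.002161

The Dirichlet prior is conjugate to the Multinomial likelihood: each posterior αⱼ = prior αⱼ + observed count nⱼ.
Posterior concentration: (6.8, 18.8, 1.8), total = 27.4.
Var[θ_j] = α_j(Σα−α_j)/((Σα)²(Σα+1)) = 1.8·25.6/(27.4²·28.4) = 0.002161.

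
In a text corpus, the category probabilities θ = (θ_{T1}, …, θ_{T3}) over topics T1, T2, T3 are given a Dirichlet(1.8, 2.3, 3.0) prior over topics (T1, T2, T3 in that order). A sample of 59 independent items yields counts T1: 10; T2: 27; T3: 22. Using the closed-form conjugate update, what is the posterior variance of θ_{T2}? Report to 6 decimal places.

The Dirichlet prior is conjugate to the Multinomial likelihood: each posterior αⱼ = prior αⱼ + observed count nⱼ.
Posterior concentration: (11.8, 29.3, 25.0), total = 66.1.
Var[θ_j] = α_j(Σα−α_j)/((Σα)²(Σα+1)) = 29.3·36.8/(66.1²·67.1) = 0.003678.

0.003678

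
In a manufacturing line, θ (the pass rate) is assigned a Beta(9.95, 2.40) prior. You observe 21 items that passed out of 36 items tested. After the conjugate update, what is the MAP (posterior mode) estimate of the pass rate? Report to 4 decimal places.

The Beta prior is conjugate to a Binomial/Bernoulli likelihood; the update adds successes to α and failures to β.
Posterior: Beta(α+k, β+n−k) = Beta(9.95+21, 2.40+15) = Beta(30.95, 17.40).
Mode of Beta(a,b) for a,b>1 is (a−1)/(a+b−2) = 29.95/46.35 = 0.6462.

0.6462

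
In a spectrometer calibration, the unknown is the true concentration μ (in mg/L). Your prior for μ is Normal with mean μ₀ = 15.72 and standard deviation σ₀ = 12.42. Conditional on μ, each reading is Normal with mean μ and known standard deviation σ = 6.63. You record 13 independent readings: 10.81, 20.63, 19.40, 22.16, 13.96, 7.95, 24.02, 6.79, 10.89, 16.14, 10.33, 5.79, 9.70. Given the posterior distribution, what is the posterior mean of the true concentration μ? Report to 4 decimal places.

13.7787

For Normal data with known variance σ², a Normal(μ₀, σ₀²) prior on μ is conjugate. Posterior precision = 1/σ₀² + n/σ²; posterior mean is the precision-weighted average of μ₀ and x̄.
Σxᵢ = 10.81 + 20.63 + 19.40 + 22.16 + 13.96 + 7.95 + 24.02 + 6.79 + 10.89 + 16.14 + 10.33 + 5.79 + 9.70 = 178.57, so n·x̄ = 178.57.
σ₀² = 12.42² = 154.2564, σ² = 6.63² = 43.9569; σ² + n·σ₀² = 43.9569 + 13·154.2564 = 2049.2901.
Posterior mean = (μ₀/σ₀² + n·x̄/σ²)/(1/σ₀² + n/σ²) = (σ²·μ₀ + σ₀²·n·x̄)/(σ² + n·σ₀²) = (43.9569·15.72 + 154.2564·178.57)/2049.2901 = 28236.567816/2049.2901 = 13.7787.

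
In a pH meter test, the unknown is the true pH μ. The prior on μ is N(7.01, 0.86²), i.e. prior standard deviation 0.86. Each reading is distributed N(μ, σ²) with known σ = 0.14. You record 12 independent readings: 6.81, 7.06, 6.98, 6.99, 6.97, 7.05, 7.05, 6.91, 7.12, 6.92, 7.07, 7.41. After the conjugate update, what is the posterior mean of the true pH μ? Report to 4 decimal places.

For Normal data with known variance σ², a Normal(μ₀, σ₀²) prior on μ is conjugate. Posterior precision = 1/σ₀² + n/σ²; posterior mean is the precision-weighted average of μ₀ and x̄.
Σxᵢ = 6.81 + 7.06 + 6.98 + 6.99 + 6.97 + 7.05 + 7.05 + 6.91 + 7.12 + 6.92 + 7.07 + 7.41 = 84.34, so n·x̄ = 84.34.
σ₀² = 0.86² = 0.7396, σ² = 0.14² = 0.0196; σ² + n·σ₀² = 0.0196 + 12·0.7396 = 8.8948.
Posterior mean = (μ₀/σ₀² + n·x̄/σ²)/(1/σ₀² + n/σ²) = (σ²·μ₀ + σ₀²·n·x̄)/(σ² + n·σ₀²) = (0.0196·7.01 + 0.7396·84.34)/8.8948 = 62.51526/8.8948 = 7.0283.

7.0283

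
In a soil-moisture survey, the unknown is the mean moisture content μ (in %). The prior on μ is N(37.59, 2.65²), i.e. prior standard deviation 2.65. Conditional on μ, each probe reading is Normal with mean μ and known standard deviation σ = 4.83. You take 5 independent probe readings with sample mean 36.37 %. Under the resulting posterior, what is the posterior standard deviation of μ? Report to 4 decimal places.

For Normal data with known variance σ², a Normal(μ₀, σ₀²) prior on μ is conjugate. Posterior precision = 1/σ₀² + n/σ²; posterior mean is the precision-weighted average of μ₀ and x̄.
σ₀² = 2.65² = 7.0225, σ² = 4.83² = 23.3289; σ² + n·σ₀² = 23.3289 + 5·7.0225 = 58.4414.
Posterior precision = 1/σ₀² + n/σ² = 1/7.0225 + 5/23.3289 = (σ² + n·σ₀²)/(σ₀²σ²) = 58.4414/(7.0225·23.3289); posterior variance σₙ² = σ₀²σ²/(σ² + n·σ₀²) = 7.0225·23.3289/58.4414 = 2.803273.
Posterior SD = √σₙ² = √(7.0225·23.3289/58.4414) = 1.6743.

1.6743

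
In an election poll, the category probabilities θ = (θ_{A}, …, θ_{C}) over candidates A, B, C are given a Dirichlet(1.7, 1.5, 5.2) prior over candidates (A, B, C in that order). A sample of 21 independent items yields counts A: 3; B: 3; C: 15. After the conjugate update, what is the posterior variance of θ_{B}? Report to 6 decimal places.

The Dirichlet prior is conjugate to the Multinomial likelihood: each posterior αⱼ = prior αⱼ + observed count nⱼ.
Posterior concentration: (4.7, 4.5, 20.2), total = 29.4.
Var[θ_j] = α_j(Σα−α_j)/((Σα)²(Σα+1)) = 4.5·24.9/(29.4²·30.4) = 0.004264.

0.004264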